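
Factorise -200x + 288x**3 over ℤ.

Every term has a factor of 8x. Then 36x**2 - 25 = (6x)² − (5)².

8x(6x + 5)(6x - 5)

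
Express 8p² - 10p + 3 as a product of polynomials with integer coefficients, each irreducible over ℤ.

(2p - 1)(4p - 3)

Need a pair with product 8·3 = 24 and sum -10: that's -6 and -4.
Split the middle term: 8p² - 6p - 4p + 3 = 2p(4p - 3) - (4p - 3).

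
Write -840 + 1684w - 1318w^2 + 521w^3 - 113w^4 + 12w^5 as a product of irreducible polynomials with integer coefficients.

(3w - 5)(4w - 7)(w - 2)(w^2 - 4w + 12)

By the rational root theorem, w = 5/3 is a root, so (3w - 5) divides it; the quotient is 4w^4 - 31w^3 + 122w^2 - 236w + 168.
Then w = 2 is a root, so (w - 2) divides it; the quotient is 4w^3 - 23w^2 + 76w - 84.
Then w = 7/4 is a root, giving the factor (4w - 7) and quotient w^2 - 4w + 12.
The quadratic w^2 - 4w + 12 has discriminant -32 < 0 and is irreducible over ℤ.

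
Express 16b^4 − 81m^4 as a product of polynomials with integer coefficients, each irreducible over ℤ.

(2b + 3m)(2b − 3m)(4b^2 + 9m^2)

Difference of squares twice: with A = 2b and B = 3m, A⁴ − B⁴ = (A² − B²)(A² + B²), and A² − B² factors again.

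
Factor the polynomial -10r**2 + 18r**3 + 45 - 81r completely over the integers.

(9r - 5)(2r**2 - 9)

Group as (18r**3 - 81r) + (-10r**2 + 45) = 9r(2r**2 - 9) - 5(2r**2 - 9).
Both groups share the factor (2r**2 - 9).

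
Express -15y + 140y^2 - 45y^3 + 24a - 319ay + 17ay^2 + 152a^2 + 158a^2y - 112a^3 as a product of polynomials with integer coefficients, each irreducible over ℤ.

Group: 8a(-14a^2 + 11ay + 19a + 9y^2 - 28y + 3) - 5y(-14a^2 + 11ay + 19a + 9y^2 - 28y + 3); both groups contain (-14a^2 + 11ay + 19a + 9y^2 - 28y + 3), so (8a - 5y) is a factor with cofactor -14a^2 + 11ay + 19a + 9y^2 - 28y + 3.
The cofactor groups again: -14a^2 + 11ay + 19a + 9y^2 - 28y + 3 = -7a(2a + y - 3) + (9y - 1)(2a + y - 3); both groups contain (2a + y - 3), giving -(7a - 9y + 1)(2a + y - 3).

-(2a + y - 3)(7a - 9y + 1)(8a - 5y)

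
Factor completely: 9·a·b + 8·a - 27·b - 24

(9·b + 8)·(a - 3)

Group as (9·a·b + 8·a) + (-27·b - 24) = a·(9·b + 8) - 3·(9·b + 8).
Both groups share the factor (9·b + 8).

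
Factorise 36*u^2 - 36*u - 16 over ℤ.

Pull out the common factor 4, then factor the remaining trinomial.

4*(3*u + 1)*(3*u - 4)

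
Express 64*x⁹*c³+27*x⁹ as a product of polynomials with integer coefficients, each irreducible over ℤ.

x⁹*(4*c+3)*(16*c²-12*c+9)

Pull out the common factor x⁹, leaving 64*c³+27.
Recognize a sum of cubes with the parts 4*c and 3.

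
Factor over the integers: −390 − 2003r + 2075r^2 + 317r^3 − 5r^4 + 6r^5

Among the possible rational roots, r = −1/6 is a root, so (6r + 1) is a factor; dividing leaves r^4 − r^3 + 53r^2 + 337r − 390.
Next, r = −5 is a root, giving the factor (r + 5) and quotient r^3 − 6r^2 + 83r − 78.
Then r = 1 is a root, so (r − 1) divides it; the quotient is r^2 − 5r + 78.
The quadratic r^2 − 5r + 78 has discriminant −287 < 0 and is irreducible over ℤ.

(6r + 1)(r + 5)(r − 1)(r^2 − 5r + 78)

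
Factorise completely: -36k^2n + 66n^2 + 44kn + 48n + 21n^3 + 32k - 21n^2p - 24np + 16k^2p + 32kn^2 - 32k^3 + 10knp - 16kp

Group: 8k(-4k^2 - 8kn + 2kp - 4k - 3n^2 + 3np - 6n) + (-7n - 8)(-4k^2 - 8kn + 2kp - 4k - 3n^2 + 3np - 6n); both groups contain (-4k^2 - 8kn + 2kp - 4k - 3n^2 + 3np - 6n), so (8k - 7n - 8) is a factor with cofactor -4k^2 - 8kn + 2kp - 4k - 3n^2 + 3np - 6n.
The cofactor groups again: -4k^2 - 8kn + 2kp - 4k - 3n^2 + 3np - 6n = -2k(2k + n - p + 2) - 3n(2k + n - p + 2); both groups contain (2k + n - p + 2), giving -(2k + 3n)(2k + n - p + 2).

-(2k + 3n)(2k + n - p + 2)(8k - 7n - 8)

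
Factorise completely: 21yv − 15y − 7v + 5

(3y − 1)(7v − 5)

Group as (21yv − 15y) + (−7v + 5) = 3y(7v − 5) − (7v − 5).
Both groups share the factor (7v − 5).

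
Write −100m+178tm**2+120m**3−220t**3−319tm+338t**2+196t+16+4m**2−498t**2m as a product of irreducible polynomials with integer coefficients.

Group: 2t(−110t**2+26tm−51t+24m**2+20m−4) + (5m−4)(−110t**2+26tm−51t+24m**2+20m−4); both groups contain (−110t**2+26tm−51t+24m**2+20m−4), so (2t+5m−4) is a factor with cofactor −110t**2+26tm−51t+24m**2+20m−4.
The cofactor groups again: −110t**2+26tm−51t+24m**2+20m−4 = −10t(11t+4m+4) + (6m−1)(11t+4m+4); both groups contain (11t+4m+4), giving −(10t−6m+1)(11t+4m+4).

−(10t−6m+1)(11t+4m+4)(2t+5m−4)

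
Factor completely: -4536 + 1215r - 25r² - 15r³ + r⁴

(r + 9)(r - 7)(r - 8)(r - 9)

Among the possible rational roots, r = 7 is a root, so (r - 7) is a factor; dividing leaves r³ - 8r² - 81r + 648.
Next, r = 9 is a root, giving the factor (r - 9) and quotient r² + r - 72.
The remaining quadratic factors as (r - 8)(r + 9).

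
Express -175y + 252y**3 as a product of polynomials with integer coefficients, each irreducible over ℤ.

Every term has a factor of 7y. Then 36y**2 - 25 = (6y)² − (5)².

7y(6y + 5)(6y - 5)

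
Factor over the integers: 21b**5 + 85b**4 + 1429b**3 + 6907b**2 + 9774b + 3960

(3b + 4)(7b + 5)(b + 3)(b**2 - b + 66)

Trying the rational-root candidates, b = -3 is a root, giving the factor (b + 3) and quotient 21b**4 + 22b**3 + 1363b**2 + 2818b + 1320.
Continuing, b = -4/3 is a root, giving the factor (3b + 4) and quotient 7b**3 - 2b**2 + 457b + 330.
Next, b = -5/7 is a root, so (7b + 5) is a factor; dividing leaves b**2 - b + 66.
The quadratic b**2 - b + 66 has discriminant -263 < 0 and is irreducible over ℤ.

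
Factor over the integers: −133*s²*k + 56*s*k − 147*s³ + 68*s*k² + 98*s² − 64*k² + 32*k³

Group: 7*s*(−21*s² + 5*s*k + 14*s + 4*k² − 8*k) + 8*k*(−21*s² + 5*s*k + 14*s + 4*k² − 8*k); both groups contain (−21*s² + 5*s*k + 14*s + 4*k² − 8*k), so (7*s + 8*k) is a factor with cofactor −21*s² + 5*s*k + 14*s + 4*k² − 8*k.
The cofactor groups again: −21*s² + 5*s*k + 14*s + 4*k² − 8*k = −7*s*(3*s + k − 2) + 4*k*(3*s + k − 2); both groups contain (3*s + k − 2), giving −(7*s − 4*k)*(3*s + k − 2).

−(7*s − 4*k)*(7*s + 8*k)*(3*s + k − 2)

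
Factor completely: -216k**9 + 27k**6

Every term has a factor of 27k**6; factoring it out leaves -8k**3 + 1.
Recognize a difference of cubes with the parts 1 and 2k.

-27k**6(2k - 1)(4k**2 + 2k + 1)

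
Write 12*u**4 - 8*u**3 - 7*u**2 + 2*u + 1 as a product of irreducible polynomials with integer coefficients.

By the rational root theorem, u = 1/2 is a root, giving the factor (2*u - 1) and quotient 6*u**3 - u**2 - 4*u - 1.
Next, u = 1 is a root, so (u - 1) is a factor; dividing leaves 6*u**2 + 5*u + 1.
The remaining quadratic factors as (3*u + 1)(2*u + 1).

(2*u + 1)*(2*u - 1)*(3*u + 1)*(u - 1)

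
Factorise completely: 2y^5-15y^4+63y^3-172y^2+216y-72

(2y-1)(y-2)(y-3)(y^2-2y+12)

Among the possible rational roots, y = 3 is a root, so (y-3) divides it; the quotient is 2y^4-9y^3+36y^2-64y+24.
Continuing, y = 2 is a root, so (y-2) is a factor; dividing leaves 2y^3-5y^2+26y-12.
Continuing, y = 1/2 is a root, giving the factor (2y-1) and quotient y^2-2y+12.
The quadratic y^2-2y+12 has discriminant -44 < 0 and is irreducible over ℤ.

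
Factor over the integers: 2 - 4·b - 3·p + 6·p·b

Group as (6·p·b - 3·p) + (-4·b + 2) = 3·p·(2·b - 1) - 2·(2·b - 1).
Both groups share the factor (2·b - 1).

(2·b - 1)·(3·p - 2)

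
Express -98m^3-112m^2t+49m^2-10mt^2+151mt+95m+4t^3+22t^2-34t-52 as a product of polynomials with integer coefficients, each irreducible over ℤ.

-(14m-2t-13)(7m+2t-4)(m+t+1)

Group: m(-98m^2-14mt+147m+4t^2+18t-52) + (t+1)(-98m^2-14mt+147m+4t^2+18t-52); both groups contain (-98m^2-14mt+147m+4t^2+18t-52), so (m+t+1) is a factor with cofactor -98m^2-14mt+147m+4t^2+18t-52.
The cofactor groups again: -98m^2-14mt+147m+4t^2+18t-52 = -14m(7m+2t-4) + (2t+13)(7m+2t-4); both groups contain (7m+2t-4), giving -(14m-2t-13)(7m+2t-4).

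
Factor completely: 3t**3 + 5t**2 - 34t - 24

By the rational root theorem, t = -4 is a root, giving the factor (t + 4) and quotient 3t**2 - 7t - 6.
The remaining quadratic factors as (3t + 2)(t - 3).

(3t + 2)(t + 4)(t - 3)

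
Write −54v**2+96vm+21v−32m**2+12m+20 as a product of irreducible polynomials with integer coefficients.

−(9v−4m+4)(6v−8m−5)

Group: −9v(6v−8m−5) + (4m−4)(6v−8m−5); both groups contain (6v−8m−5).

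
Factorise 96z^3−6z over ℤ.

6z(4z+1)(4z−1)

Every term has a factor of 6z. Then 16z^2−1 = (4z)² − (1)².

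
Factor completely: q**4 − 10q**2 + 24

Substitute u = q**2 to get a quadratic in u, then factor.
q**2 − 4 is a difference of squares.
q**2 − 6 is irreducible over ℤ (6 is not a perfect square).

(q + 2)(q − 2)(q**2 − 6)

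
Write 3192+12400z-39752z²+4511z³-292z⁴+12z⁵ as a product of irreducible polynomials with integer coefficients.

(2z-1)(6z+1)(z-14)(z²-10z+228)

Trying the rational-root candidates, z = 1/2 is a root, so (2z-1) divides it; the quotient is 6z⁴-143z³+2184z²-18784z-3192.
Then z = -1/6 is a root, so (6z+1) is a factor; dividing leaves z³-24z²+368z-3192.
Continuing, z = 14 is a root, giving the factor (z-14) and quotient z²-10z+228.
The quadratic z²-10z+228 has discriminant -812 < 0 and is irreducible over ℤ.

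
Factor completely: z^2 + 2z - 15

Two integers with product -15 and sum 2 are -3 and 5.

(z + 5)(z - 3)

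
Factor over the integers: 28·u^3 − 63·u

Factor out 7·u, leaving 4·u^2 − 9, which is a difference of two squares.

7·u·(2·u + 3)·(2·u − 3)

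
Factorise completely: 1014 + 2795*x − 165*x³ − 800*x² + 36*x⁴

Testing divisors of the constant over divisors of the leading coefficient, x = −13/3 is a root, so (3*x + 13) divides it; the quotient is 12*x³ − 107*x² + 197*x + 78.
Continuing, x = 13/4 is a root, giving the factor (4*x − 13) and quotient 3*x² − 17*x − 6.
The remaining quadratic factors as (3*x + 1)(x − 6).

(3*x + 1)*(3*x + 13)*(4*x − 13)*(x − 6)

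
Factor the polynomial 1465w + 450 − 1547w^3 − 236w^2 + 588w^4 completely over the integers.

Testing divisors of the constant over divisors of the leading coefficient, w = 10/7 is a root, so (7w − 10) divides it; the quotient is 84w^3 − 101w^2 − 178w − 45.
Continuing, w = 9/4 is a root, so (4w − 9) divides it; the quotient is 21w^2 + 22w + 5.
The remaining quadratic factors as (7w + 5)(3w + 1).

(3w + 1)(4w − 9)(7w + 5)(7w − 10)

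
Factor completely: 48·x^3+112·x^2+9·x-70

(3·x-2)·(4·x+5)·(4·x+7)

By the rational root theorem, x = -7/4 is a root, so (4·x+7) divides it; the quotient is 12·x^2+7·x-10.
The remaining quadratic factors as (4·x+5)(3·x-2).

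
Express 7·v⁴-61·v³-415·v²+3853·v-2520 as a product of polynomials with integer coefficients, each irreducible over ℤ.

(7·v-5)·(v+8)·(v-7)·(v-9)

Trying the rational-root candidates, v = -8 is a root, giving the factor (v+8) and quotient 7·v³-117·v²+521·v-315.
Continuing, v = 5/7 is a root, so (7·v-5) divides it; the quotient is v²-16·v+63.
The remaining quadratic factors as (v-9)(v-7).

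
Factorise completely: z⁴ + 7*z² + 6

Substitute u = z² to get a quadratic in u, then factor.
z² + 1 is irreducible over ℤ (sum of squares).
z² + 6 is irreducible over ℤ (always positive, so no real roots).

(z² + 1)*(z² + 6)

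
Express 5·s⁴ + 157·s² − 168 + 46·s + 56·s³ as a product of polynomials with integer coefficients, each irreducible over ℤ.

(5·s − 4)·(s + 2)·(s + 3)·(s + 7)

Among the possible rational roots, s = 4/5 is a root, giving the factor (5·s − 4) and quotient s³ + 12·s² + 41·s + 42.
Then s = −3 is a root, giving the factor (s + 3) and quotient s² + 9·s + 14.
The remaining quadratic factors as (s + 2)(s + 7).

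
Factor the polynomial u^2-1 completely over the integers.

(u+1)(u-1)

Two integers with product -1 and sum 0 are 1 and -1.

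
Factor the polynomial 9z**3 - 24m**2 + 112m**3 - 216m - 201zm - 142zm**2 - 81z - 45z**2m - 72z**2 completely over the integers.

(3z - 2m + 3)(z - 7m - 9)(3z + 8m)

Group: 3z(3z**2 - 23zm - 24z + 14m**2 - 3m - 27) + 8m(3z**2 - 23zm - 24z + 14m**2 - 3m - 27); both groups contain (3z**2 - 23zm - 24z + 14m**2 - 3m - 27), so (3z + 8m) is a factor with cofactor 3z**2 - 23zm - 24z + 14m**2 - 3m - 27.
The cofactor groups again: 3z**2 - 23zm - 24z + 14m**2 - 3m - 27 = 3z(z - 7m - 9) + (-2m + 3)(z - 7m - 9); both groups contain (z - 7m - 9), giving (3z - 2m + 3)(z - 7m - 9).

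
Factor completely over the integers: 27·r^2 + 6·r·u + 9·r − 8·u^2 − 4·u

(3·r + 2·u + 1)·(9·r − 4·u)

Group: 3·r·(9·r − 4·u) + (2·u + 1)·(9·r − 4·u); both groups contain (9·r − 4·u).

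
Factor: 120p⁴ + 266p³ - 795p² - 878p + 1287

(4p + 13)(5p + 9)(6p - 11)(p - 1)

By the rational root theorem, p = -9/5 is a root, so (5p + 9) divides it; the quotient is 24p³ + 10p² - 177p + 143.
Next, p = 1 is a root, giving the factor (p - 1) and quotient 24p² + 34p - 143.
The remaining quadratic factors as (6p - 11)(4p + 13).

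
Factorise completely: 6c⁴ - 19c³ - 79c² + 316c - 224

Testing divisors of the constant over divisors of the leading coefficient, c = 8/3 is a root, so (3c - 8) divides it; the quotient is 2c³ - c² - 29c + 28.
Next, c = 7/2 is a root, giving the factor (2c - 7) and quotient c² + 3c - 4.
The remaining quadratic factors as (c + 4)(c - 1).

(2c - 7)(3c - 8)(c + 4)(c - 1)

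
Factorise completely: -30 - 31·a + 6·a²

Need a pair with product 6·(-30) = -180 and sum -31: that's -36 and 5.
Split the middle term: 6·a² - 36·a + 5·a - 30 = 6·a·(a - 6) + 5·(a - 6).

(6·a + 5)·(a - 6)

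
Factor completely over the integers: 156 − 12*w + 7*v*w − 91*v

(7*v − 12)*(w − 13)

Group as (7*v*w − 91*v) + (−12*w + 156) = 7*v*(w − 13) − 12*(w − 13).
Both groups share the factor (w − 13).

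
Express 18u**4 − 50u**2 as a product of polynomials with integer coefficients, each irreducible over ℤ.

Every term has a factor of 2u**2. Then 9u**2 − 25 = (3u)² − (5)².

2u**2(3u + 5)(3u − 5)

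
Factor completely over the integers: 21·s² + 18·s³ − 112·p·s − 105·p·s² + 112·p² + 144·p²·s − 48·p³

−(3·p − 6·s − 7)·(4·p − 3·s)·(4·p − s)

Group: 4·p·(−12·p² + 33·p·s + 28·p − 18·s² − 21·s) − s·(−12·p² + 33·p·s + 28·p − 18·s² − 21·s); both groups contain (−12·p² + 33·p·s + 28·p − 18·s² − 21·s), so (4·p − s) is a factor with cofactor −12·p² + 33·p·s + 28·p − 18·s² − 21·s.
The cofactor groups again: −12·p² + 33·p·s + 28·p − 18·s² − 21·s = −3·p·(4·p − 3·s) + (6·s + 7)·(4·p − 3·s); both groups contain (4·p − 3·s), giving −(3·p − 6·s − 7)·(4·p − 3·s).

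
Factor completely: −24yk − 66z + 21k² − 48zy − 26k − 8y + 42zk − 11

−(8y − 7k + 11)(6z + 3k + 1)

Group: −8y(6z + 3k + 1) + (7k − 11)(6z + 3k + 1); both groups contain (6z + 3k + 1).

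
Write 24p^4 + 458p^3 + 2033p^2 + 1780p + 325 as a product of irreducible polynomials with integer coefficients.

(4p + 1)(6p + 5)(p + 13)(p + 5)

Among the possible rational roots, p = −13 is a root, so (p + 13) divides it; the quotient is 24p^3 + 146p^2 + 135p + 25.
Then p = −1/4 is a root, so (4p + 1) is a factor; dividing leaves 6p^2 + 35p + 25.
The remaining quadratic factors as (6p + 5)(p + 5).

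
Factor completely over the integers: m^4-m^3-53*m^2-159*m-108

(m+1)*(m+3)*(m+4)*(m-9)

Testing divisors of the constant over divisors of the leading coefficient, m = 9 is a root, giving the factor (m-9) and quotient m^3+8*m^2+19*m+12.
Next, m = -3 is a root, so (m+3) is a factor; dividing leaves m^2+5*m+4.
The remaining quadratic factors as (m+1)(m+4).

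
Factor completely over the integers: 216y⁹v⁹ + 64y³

Every term has a factor of 8y³; factoring it out leaves 27y⁶v⁹ + 8.
Recognize a sum of cubes with the parts 2 and 3y²v³.

8y³(3y²v³ + 2)(9y⁴v⁶ - 6y²v³ + 4)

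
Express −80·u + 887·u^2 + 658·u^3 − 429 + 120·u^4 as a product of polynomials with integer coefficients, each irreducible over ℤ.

(4·u + 13)·(5·u − 3)·(6·u + 11)·(u + 1)

Among the possible rational roots, u = −1 is a root, giving the factor (u + 1) and quotient 120·u^3 + 538·u^2 + 349·u − 429.
Then u = 3/5 is a root, giving the factor (5·u − 3) and quotient 24·u^2 + 122·u + 143.
The remaining quadratic factors as (6·u + 11)(4·u + 13).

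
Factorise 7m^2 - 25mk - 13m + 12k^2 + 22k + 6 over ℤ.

Group: 7m(m - 3k - 1) + (-4k - 6)(m - 3k - 1); both groups contain (m - 3k - 1).

(m - 3k - 1)(7m - 4k - 6)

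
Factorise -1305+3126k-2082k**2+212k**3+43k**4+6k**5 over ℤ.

(6k-5)(k-1)(k-3)(k**2+12k+87)

Among the possible rational roots, k = 5/6 is a root, giving the factor (6k-5) and quotient k**4+8k**3+42k**2-312k+261.
Next, k = 1 is a root, so (k-1) divides it; the quotient is k**3+9k**2+51k-261.
Then k = 3 is a root, so (k-3) is a factor; dividing leaves k**2+12k+87.
The quadratic k**2+12k+87 has discriminant -204 < 0 and is irreducible over ℤ.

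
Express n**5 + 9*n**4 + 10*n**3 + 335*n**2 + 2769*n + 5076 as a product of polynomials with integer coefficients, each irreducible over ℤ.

By the rational root theorem, n = -9 is a root, giving the factor (n + 9) and quotient n**4 + 10*n**2 + 245*n + 564.
Continuing, n = -4 is a root, giving the factor (n + 4) and quotient n**3 - 4*n**2 + 26*n + 141.
Then n = -3 is a root, so (n + 3) divides it; the quotient is n**2 - 7*n + 47.
The quadratic n**2 - 7*n + 47 has discriminant -139 < 0 and is irreducible over ℤ.

(n + 3)*(n + 4)*(n + 9)*(n**2 - 7*n + 47)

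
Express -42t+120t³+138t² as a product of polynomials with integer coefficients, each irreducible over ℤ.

6t(4t-1)(5t+7)

Pull out the common factor 6t, then factor the remaining trinomial.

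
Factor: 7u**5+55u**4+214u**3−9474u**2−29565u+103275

(7u−15)(u+5)(u−9)(u**2+14u+153)

By the rational root theorem, u = 9 is a root, so (u−9) divides it; the quotient is 7u**4+118u**3+1276u**2+2010u−11475.
Continuing, u = 15/7 is a root, giving the factor (7u−15) and quotient u**3+19u**2+223u+765.
Continuing, u = −5 is a root, so (u+5) is a factor; dividing leaves u**2+14u+153.
The quadratic u**2+14u+153 has discriminant −416 < 0 and is irreducible over ℤ.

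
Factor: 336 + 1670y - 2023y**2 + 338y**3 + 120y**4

Trying the rational-root candidates, y = -6 is a root, so (y + 6) divides it; the quotient is 120y**3 - 382y**2 + 269y + 56.
Next, y = 7/4 is a root, giving the factor (4y - 7) and quotient 30y**2 - 43y - 8.
The remaining quadratic factors as (6y + 1)(5y - 8).

(4y - 7)(5y - 8)(6y + 1)(y + 6)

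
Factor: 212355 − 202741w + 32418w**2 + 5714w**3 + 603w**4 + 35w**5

(5w − 11)(7w − 11)(w + 13)(w**2 + 8w + 135)

Among the possible rational roots, w = 11/5 is a root, so (5w − 11) divides it; the quotient is 7w**4 + 136w**3 + 1442w**2 + 9656w − 19305.
Then w = −13 is a root, giving the factor (w + 13) and quotient 7w**3 + 45w**2 + 857w − 1485.
Then w = 11/7 is a root, so (7w − 11) divides it; the quotient is w**2 + 8w + 135.
The quadratic w**2 + 8w + 135 has discriminant −476 < 0 and is irreducible over ℤ.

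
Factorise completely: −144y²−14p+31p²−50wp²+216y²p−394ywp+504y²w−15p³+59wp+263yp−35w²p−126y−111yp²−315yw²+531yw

(8y−5w−5p+7)(7w+3p−2)(9y+p)

Group: 9y(56yw+24yp−16y−35w²−50wp+59w−15p²+31p−14) + p(56yw+24yp−16y−35w²−50wp+59w−15p²+31p−14); both groups contain (56yw+24yp−16y−35w²−50wp+59w−15p²+31p−14), so (9y+p) is a factor with cofactor 56yw+24yp−16y−35w²−50wp+59w−15p²+31p−14.
The cofactor groups again: 56yw+24yp−16y−35w²−50wp+59w−15p²+31p−14 = 7w(8y−5w−5p+7) + (3p−2)(8y−5w−5p+7); both groups contain (8y−5w−5p+7), giving (7w+3p−2)(8y−5w−5p+7).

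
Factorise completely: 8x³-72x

8x(x+3)(x-3)

Every term has a factor of 8x. Then x²-9 = (x)² − (3)².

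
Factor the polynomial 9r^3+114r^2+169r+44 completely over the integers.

(3r+1)(3r+4)(r+11)

By the rational root theorem, r = -4/3 is a root, giving the factor (3r+4) and quotient 3r^2+34r+11.
The remaining quadratic factors as (3r+1)(r+11).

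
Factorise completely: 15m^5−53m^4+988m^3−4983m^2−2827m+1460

Among the possible rational roots, m = 1/3 is a root, giving the factor (3m−1) and quotient 5m^4−16m^3+324m^2−1553m−1460.
Continuing, m = 5 is a root, so (m−5) is a factor; dividing leaves 5m^3+9m^2+369m+292.
Then m = −4/5 is a root, so (5m+4) divides it; the quotient is m^2+m+73.
The quadratic m^2+m+73 has discriminant −291 < 0 and is irreducible over ℤ.

(3m−1)(5m+4)(m−5)(m^2+m+73)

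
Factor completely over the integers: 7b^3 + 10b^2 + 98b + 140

Group as (7b^3 + 98b) + (10b^2 + 140) = 7b(b^2 + 14) + 10(b^2 + 14).
Both groups share the factor (b^2 + 14).

(7b + 10)(b^2 + 14)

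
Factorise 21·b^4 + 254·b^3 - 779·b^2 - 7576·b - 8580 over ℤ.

(3·b + 11)·(7·b + 10)·(b + 13)·(b - 6)

Testing divisors of the constant over divisors of the leading coefficient, b = 6 is a root, so (b - 6) divides it; the quotient is 21·b^3 + 380·b^2 + 1501·b + 1430.
Next, b = -10/7 is a root, so (7·b + 10) is a factor; dividing leaves 3·b^2 + 50·b + 143.
The remaining quadratic factors as (3·b + 11)(b + 13).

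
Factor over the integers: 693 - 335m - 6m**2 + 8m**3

(2m - 11)(4m - 9)(m + 7)

Testing divisors of the constant over divisors of the leading coefficient, m = 11/2 is a root, so (2m - 11) divides it; the quotient is 4m**2 + 19m - 63.
The remaining quadratic factors as (m + 7)(4m - 9).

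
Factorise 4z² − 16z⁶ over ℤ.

Every term has a factor of 4z²; factoring it out leaves −4z⁴ + 1.
Recognize a difference of squares with the parts 1 and 2z².

−4z²(2z² + 1)(2z² − 1)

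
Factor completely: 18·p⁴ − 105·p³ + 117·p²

Pull out the common factor 3·p², then factor the remaining trinomial.

3·p²·(2·p − 3)·(3·p − 13)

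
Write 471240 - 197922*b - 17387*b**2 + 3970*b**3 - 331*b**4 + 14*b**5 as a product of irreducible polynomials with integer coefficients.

(2*b + 11)*(7*b - 15)*(b - 14)*(b**2 - 13*b + 204)

Among the possible rational roots, b = 14 is a root, so (b - 14) is a factor; dividing leaves 14*b**4 - 135*b**3 + 2080*b**2 + 11733*b - 33660.
Then b = 15/7 is a root, so (7*b - 15) divides it; the quotient is 2*b**3 - 15*b**2 + 265*b + 2244.
Then b = -11/2 is a root, so (2*b + 11) divides it; the quotient is b**2 - 13*b + 204.
The quadratic b**2 - 13*b + 204 has discriminant -647 < 0 and is irreducible over ℤ.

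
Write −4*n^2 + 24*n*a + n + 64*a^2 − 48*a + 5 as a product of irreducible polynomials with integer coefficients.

−(n − 8*a + 1)*(4*n + 8*a − 5)

Group: −4*n*(n − 8*a + 1) + (−8*a + 5)*(n − 8*a + 1); both groups contain (n − 8*a + 1).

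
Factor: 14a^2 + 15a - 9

Need a pair with product 14·(-9) = -126 and sum 15: that's 21 and -6.
Split the middle term: 14a^2 + 21a - 6a - 9 = 7a(2a + 3) - 3(2a + 3).

(2a + 3)(7a - 3)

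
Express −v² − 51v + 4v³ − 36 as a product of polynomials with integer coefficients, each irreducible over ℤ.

(4v + 3)(v + 3)(v − 4)

Among the possible rational roots, v = −3/4 is a root, so (4v + 3) is a factor; dividing leaves v² − v − 12.
The remaining quadratic factors as (v − 4)(v + 3).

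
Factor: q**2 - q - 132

(q + 11)(q - 12)

Two integers with product -132 and sum -1 are 11 and -12.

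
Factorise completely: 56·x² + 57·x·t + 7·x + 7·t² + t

Group: 8·x·(7·x + t) + (7·t + 1)·(7·x + t); both groups contain (7·x + t).

(8·x + 7·t + 1)·(7·x + t)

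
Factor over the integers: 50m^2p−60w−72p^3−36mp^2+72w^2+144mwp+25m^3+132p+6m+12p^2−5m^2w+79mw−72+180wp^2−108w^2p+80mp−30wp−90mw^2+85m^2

(5m+6p−4)(5m+9w−6p+6)(m−2w+2p+3)

Group: 5m(5m^2−mw+4mp+21m−18w^2+30wp+15w−12p^2−6p+18) + (6p−4)(5m^2−mw+4mp+21m−18w^2+30wp+15w−12p^2−6p+18); both groups contain (5m^2−mw+4mp+21m−18w^2+30wp+15w−12p^2−6p+18), so (5m+6p−4) is a factor with cofactor 5m^2−mw+4mp+21m−18w^2+30wp+15w−12p^2−6p+18.
The cofactor groups again: 5m^2−mw+4mp+21m−18w^2+30wp+15w−12p^2−6p+18 = 5m(m−2w+2p+3) + (9w−6p+6)(m−2w+2p+3); both groups contain (m−2w+2p+3), giving (5m+9w−6p+6)(m−2w+2p+3).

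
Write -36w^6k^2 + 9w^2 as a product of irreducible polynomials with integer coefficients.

-9w^2(2w^2k + 1)(2w^2k - 1)

Every term has a factor of 9w^2; factoring it out leaves -4w^4k^2 + 1.
Recognize a difference of squares with the parts 1 and 2w^2k.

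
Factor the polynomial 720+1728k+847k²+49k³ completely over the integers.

Trying the rational-root candidates, k = −4/7 is a root, so (7k+4) is a factor; dividing leaves 7k²+117k+180.
The remaining quadratic factors as (k+15)(7k+12).

(7k+12)(7k+4)(k+15)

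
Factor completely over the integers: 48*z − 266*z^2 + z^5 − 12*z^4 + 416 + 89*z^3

(z + 1)*(z − 2)*(z − 4)*(z^2 − 7*z + 52)

Trying the rational-root candidates, z = −1 is a root, so (z + 1) is a factor; dividing leaves z^4 − 13*z^3 + 102*z^2 − 368*z + 416.
Next, z = 2 is a root, giving the factor (z − 2) and quotient z^3 − 11*z^2 + 80*z − 208.
Next, z = 4 is a root, giving the factor (z − 4) and quotient z^2 − 7*z + 52.
The quadratic z^2 − 7*z + 52 has discriminant −159 < 0 and is irreducible over ℤ.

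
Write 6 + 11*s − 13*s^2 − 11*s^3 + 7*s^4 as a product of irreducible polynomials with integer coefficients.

Among the possible rational roots, s = −3/7 is a root, giving the factor (7*s + 3) and quotient s^3 − 2*s^2 − s + 2.
Continuing, s = −1 is a root, so (s + 1) is a factor; dividing leaves s^2 − 3*s + 2.
The remaining quadratic factors as (s − 2)(s − 1).

(7*s + 3)*(s + 1)*(s − 1)*(s − 2)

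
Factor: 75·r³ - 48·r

3·r·(5·r + 4)·(5·r - 4)

Pull out the common factor 3·r; 25·r² - 16 is a difference of squares.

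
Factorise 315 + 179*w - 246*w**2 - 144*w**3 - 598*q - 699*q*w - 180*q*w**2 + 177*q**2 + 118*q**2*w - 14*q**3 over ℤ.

Group: q*(-14*q**2 + 34*q*w + 79*q + 24*w**2 + 13*w - 45) + (-6*w - 7)*(-14*q**2 + 34*q*w + 79*q + 24*w**2 + 13*w - 45); both groups contain (-14*q**2 + 34*q*w + 79*q + 24*w**2 + 13*w - 45), so (q - 6*w - 7) is a factor with cofactor -14*q**2 + 34*q*w + 79*q + 24*w**2 + 13*w - 45.
The cofactor groups again: -14*q**2 + 34*q*w + 79*q + 24*w**2 + 13*w - 45 = -q*(14*q + 8*w - 9) + (3*w + 5)*(14*q + 8*w - 9); both groups contain (14*q + 8*w - 9), giving -(q - 3*w - 5)*(14*q + 8*w - 9).

-(14*q + 8*w - 9)*(q - 3*w - 5)*(q - 6*w - 7)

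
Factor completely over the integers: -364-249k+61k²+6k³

Trying the rational-root candidates, k = -7/6 is a root, so (6k+7) is a factor; dividing leaves k²+9k-52.
The remaining quadratic factors as (k-4)(k+13).

(6k+7)(k+13)(k-4)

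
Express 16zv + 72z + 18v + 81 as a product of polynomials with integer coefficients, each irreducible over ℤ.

Group as (16zv + 72z) + (18v + 81) = 8z(2v + 9) + 9(2v + 9).
Both groups share the factor (2v + 9).

(2v + 9)(8z + 9)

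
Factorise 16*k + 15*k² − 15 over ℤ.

Need a pair with product 15·(−15) = −225 and sum 16: that's 25 and −9.
Split the middle term: 15*k² + 25*k − 9*k − 15 = 5*k*(3*k + 5) − 3*(3*k + 5).

(3*k + 5)*(5*k − 3)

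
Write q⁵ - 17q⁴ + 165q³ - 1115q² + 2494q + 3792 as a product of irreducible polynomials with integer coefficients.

Among the possible rational roots, q = 8 is a root, so (q - 8) divides it; the quotient is q⁴ - 9q³ + 93q² - 371q - 474.
Next, q = -1 is a root, so (q + 1) divides it; the quotient is q³ - 10q² + 103q - 474.
Continuing, q = 6 is a root, so (q - 6) is a factor; dividing leaves q² - 4q + 79.
The quadratic q² - 4q + 79 has discriminant -300 < 0 and is irreducible over ℤ.

(q + 1)(q - 6)(q - 8)(q² - 4q + 79)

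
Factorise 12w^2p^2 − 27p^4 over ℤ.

3p^2(2w − 3p)(2w + 3p)

Pull out the common factor 3p^2; 4w^2 − 9p^2 is a difference of squares.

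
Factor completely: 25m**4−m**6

Pull out the common factor m**4, leaving −m**2+25.
Recognize a difference of squares with the parts 5 and m.

−m**4(m+5)(m−5)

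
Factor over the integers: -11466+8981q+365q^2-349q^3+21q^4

Trying the rational-root candidates, q = 13 is a root, giving the factor (q-13) and quotient 21q^3-76q^2-623q+882.
Continuing, q = 7 is a root, so (q-7) is a factor; dividing leaves 21q^2+71q-126.
The remaining quadratic factors as (3q+14)(7q-9).

(3q+14)(7q-9)(q-13)(q-7)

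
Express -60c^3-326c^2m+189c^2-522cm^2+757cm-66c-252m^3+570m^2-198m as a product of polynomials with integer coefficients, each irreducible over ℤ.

-(15c+14m-6)(4c+6m-11)(c+3m)

Group: 15c(-4c^2-18cm+11c-18m^2+33m) + (14m-6)(-4c^2-18cm+11c-18m^2+33m); both groups contain (-4c^2-18cm+11c-18m^2+33m), so (15c+14m-6) is a factor with cofactor -4c^2-18cm+11c-18m^2+33m.
The cofactor groups again: -4c^2-18cm+11c-18m^2+33m = -c(4c+6m-11) - 3m(4c+6m-11); both groups contain (4c+6m-11), giving -(c+3m)(4c+6m-11).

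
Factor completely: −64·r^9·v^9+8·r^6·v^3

Pull out the common factor 8·r^6·v^3, leaving −8·r^3·v^6+1.
Recognize a difference of cubes with the parts 1 and 2·r·v^2.

−8·r^6·v^3·(2·r·v^2−1)·(4·r^2·v^4+2·r·v^2+1)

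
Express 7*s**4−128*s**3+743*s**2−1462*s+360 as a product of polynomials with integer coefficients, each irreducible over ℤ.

(7*s−2)*(s−4)*(s−5)*(s−9)

Trying the rational-root candidates, s = 5 is a root, so (s−5) is a factor; dividing leaves 7*s**3−93*s**2+278*s−72.
Next, s = 4 is a root, giving the factor (s−4) and quotient 7*s**2−65*s+18.
The remaining quadratic factors as (7*s−2)(s−9).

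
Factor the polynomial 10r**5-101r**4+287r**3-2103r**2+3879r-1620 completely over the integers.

Testing divisors of the constant over divisors of the leading coefficient, r = 3/5 is a root, so (5r-3) divides it; the quotient is 2r**4-19r**3+46r**2-393r+540.
Then r = 3/2 is a root, giving the factor (2r-3) and quotient r**3-8r**2+11r-180.
Continuing, r = 9 is a root, so (r-9) divides it; the quotient is r**2+r+20.
The quadratic r**2+r+20 has discriminant -79 < 0 and is irreducible over ℤ.

(2r-3)(5r-3)(r-9)(r**2+r+20)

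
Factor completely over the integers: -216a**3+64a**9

8a**3(2a**2-3)(4a**4+6a**2+9)

Factor out 8a**3 first: what remains is 8a**6-27.
Recognize a difference of cubes with the parts 2a**2 and 3.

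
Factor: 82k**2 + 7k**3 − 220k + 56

Trying the rational-root candidates, k = 2 is a root, giving the factor (k − 2) and quotient 7k**2 + 96k − 28.
The remaining quadratic factors as (7k − 2)(k + 14).

(7k − 2)(k + 14)(k − 2)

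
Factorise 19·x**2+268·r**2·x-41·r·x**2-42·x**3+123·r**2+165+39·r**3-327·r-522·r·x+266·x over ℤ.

Group: 13·r·(3·r**2+22·r·x+12·r+7·x**2-16·x-15) + (-6·x-11)·(3·r**2+22·r·x+12·r+7·x**2-16·x-15); both groups contain (3·r**2+22·r·x+12·r+7·x**2-16·x-15), so (13·r-6·x-11) is a factor with cofactor 3·r**2+22·r·x+12·r+7·x**2-16·x-15.
The cofactor groups again: 3·r**2+22·r·x+12·r+7·x**2-16·x-15 = 3·r·(r+7·x+5) + (x-3)·(r+7·x+5); both groups contain (r+7·x+5), giving (3·r+x-3)·(r+7·x+5).

(13·r-6·x-11)·(3·r+x-3)·(r+7·x+5)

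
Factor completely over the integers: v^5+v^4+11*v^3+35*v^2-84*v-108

(v+1)*(v+3)*(v-2)*(v^2-v+18)

Testing divisors of the constant over divisors of the leading coefficient, v = -3 is a root, giving the factor (v+3) and quotient v^4-2*v^3+17*v^2-16*v-36.
Next, v = 2 is a root, so (v-2) is a factor; dividing leaves v^3+17*v+18.
Then v = -1 is a root, giving the factor (v+1) and quotient v^2-v+18.
The quadratic v^2-v+18 has discriminant -71 < 0 and is irreducible over ℤ.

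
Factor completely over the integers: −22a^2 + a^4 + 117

Substitute u = a^2 to get a quadratic in u, then factor.
a^2 − 13 is irreducible over ℤ (13 is not a perfect square).
a^2 − 9 is a difference of squares.

(a + 3)(a − 3)(a^2 − 13)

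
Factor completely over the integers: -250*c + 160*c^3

Pull out the common factor 10*c; 16*c^2 - 25 is a difference of squares.

10*c*(4*c + 5)*(4*c - 5)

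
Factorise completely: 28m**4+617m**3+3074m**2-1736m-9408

(4m+7)(7m-12)(m+14)(m+8)

Among the possible rational roots, m = -8 is a root, giving the factor (m+8) and quotient 28m**3+393m**2-70m-1176.
Continuing, m = -14 is a root, so (m+14) divides it; the quotient is 28m**2+m-84.
The remaining quadratic factors as (7m-12)(4m+7).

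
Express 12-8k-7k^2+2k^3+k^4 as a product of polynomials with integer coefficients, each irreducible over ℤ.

(k+2)(k+3)(k-1)(k-2)

Testing divisors of the constant over divisors of the leading coefficient, k = -2 is a root, so (k+2) divides it; the quotient is k^3-7k+6.
Then k = 1 is a root, so (k-1) divides it; the quotient is k^2+k-6.
The remaining quadratic factors as (k+3)(k-2).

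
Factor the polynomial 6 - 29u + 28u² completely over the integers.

Need a pair with product 28·6 = 168 and sum -29: that's -8 and -21.
Split the middle term: 28u² - 8u - 21u + 6 = 4u(7u - 2) - 3(7u - 2).

(4u - 3)(7u - 2)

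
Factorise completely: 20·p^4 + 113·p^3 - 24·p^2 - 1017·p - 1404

(4·p + 13)·(5·p + 12)·(p + 3)·(p - 3)

Trying the rational-root candidates, p = -13/4 is a root, giving the factor (4·p + 13) and quotient 5·p^3 + 12·p^2 - 45·p - 108.
Next, p = -3 is a root, giving the factor (p + 3) and quotient 5·p^2 - 3·p - 36.
The remaining quadratic factors as (5·p + 12)(p - 3).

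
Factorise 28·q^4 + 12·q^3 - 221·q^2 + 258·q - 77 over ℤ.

(2·q + 7)·(2·q - 1)·(7·q - 11)·(q - 1)

Among the possible rational roots, q = 1 is a root, so (q - 1) divides it; the quotient is 28·q^3 + 40·q^2 - 181·q + 77.
Continuing, q = -7/2 is a root, so (2·q + 7) divides it; the quotient is 14·q^2 - 29·q + 11.
The remaining quadratic factors as (2·q - 1)(7·q - 11).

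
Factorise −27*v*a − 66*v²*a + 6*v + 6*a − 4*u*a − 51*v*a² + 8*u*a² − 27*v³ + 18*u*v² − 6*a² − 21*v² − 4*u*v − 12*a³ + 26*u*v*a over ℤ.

Group: 2*u*(9*v² + 13*v*a − 2*v + 4*a² − 2*a) + (−3*v − 3*a − 3)*(9*v² + 13*v*a − 2*v + 4*a² − 2*a); both groups contain (9*v² + 13*v*a − 2*v + 4*a² − 2*a), so (2*u − 3*v − 3*a − 3) is a factor with cofactor 9*v² + 13*v*a − 2*v + 4*a² − 2*a.
The cofactor groups again: 9*v² + 13*v*a − 2*v + 4*a² − 2*a = v*(9*v + 4*a − 2) + a*(9*v + 4*a − 2); both groups contain (9*v + 4*a − 2), giving (v + a)*(9*v + 4*a − 2).

(2*u − 3*v − 3*a − 3)*(9*v + 4*a − 2)*(v + a)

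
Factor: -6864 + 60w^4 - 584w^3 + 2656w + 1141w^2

(2w - 11)(5w - 12)(6w + 13)(w - 4)

Among the possible rational roots, w = 12/5 is a root, so (5w - 12) is a factor; dividing leaves 12w^3 - 88w^2 + 17w + 572.
Continuing, w = 4 is a root, giving the factor (w - 4) and quotient 12w^2 - 40w - 143.
The remaining quadratic factors as (6w + 13)(2w - 11).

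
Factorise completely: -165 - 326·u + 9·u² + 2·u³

(2·u + 1)·(u + 15)·(u - 11)

Among the possible rational roots, u = 11 is a root, giving the factor (u - 11) and quotient 2·u² + 31·u + 15.
The remaining quadratic factors as (2·u + 1)(u + 15).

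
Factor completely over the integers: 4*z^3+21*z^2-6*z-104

(4*z+13)*(z+4)*(z-2)

Trying the rational-root candidates, z = -4 is a root, giving the factor (z+4) and quotient 4*z^2+5*z-26.
The remaining quadratic factors as (4*z+13)(z-2).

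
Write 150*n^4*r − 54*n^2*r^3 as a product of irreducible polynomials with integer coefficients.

6*n^2*r*(5*n + 3*r)*(5*n − 3*r)

Factor out 6*n^2*r, leaving 25*n^2 − 9*r^2, which is a difference of two squares.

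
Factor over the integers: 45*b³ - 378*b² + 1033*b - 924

(3*b - 11)*(3*b - 7)*(5*b - 12)

Testing divisors of the constant over divisors of the leading coefficient, b = 7/3 is a root, so (3*b - 7) is a factor; dividing leaves 15*b² - 91*b + 132.
The remaining quadratic factors as (3*b - 11)(5*b - 12).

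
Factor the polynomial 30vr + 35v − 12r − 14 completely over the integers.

(5v − 2)(6r + 7)

Group as (30vr + 35v) + (−12r − 14) = 5v(6r + 7) − 2(6r + 7).
Both groups share the factor (6r + 7).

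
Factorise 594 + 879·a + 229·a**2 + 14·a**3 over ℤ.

Testing divisors of the constant over divisors of the leading coefficient, a = -11 is a root, so (a + 11) is a factor; dividing leaves 14·a**2 + 75·a + 54.
The remaining quadratic factors as (7·a + 6)(2·a + 9).

(2·a + 9)·(7·a + 6)·(a + 11)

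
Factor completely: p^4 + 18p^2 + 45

Substitute u = p^2 to get a quadratic in u, then factor.
p^2 + 3 is irreducible over ℤ (always positive, so no real roots).
p^2 + 15 is irreducible over ℤ (always positive, so no real roots).

(p^2 + 15)(p^2 + 3)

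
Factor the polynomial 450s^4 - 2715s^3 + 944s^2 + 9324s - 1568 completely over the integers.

(3s - 14)(5s + 8)(5s - 14)(6s - 1)

By the rational root theorem, s = -8/5 is a root, giving the factor (5s + 8) and quotient 90s^3 - 687s^2 + 1288s - 196.
Then s = 14/5 is a root, giving the factor (5s - 14) and quotient 18s^2 - 87s + 14.
The remaining quadratic factors as (6s - 1)(3s - 14).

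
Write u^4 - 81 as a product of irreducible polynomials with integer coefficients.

(u + 3)(u - 3)(u^2 + 9)

Substitute w = u^2 to get a quadratic in w, then factor.
u^2 - 9 is a difference of squares.
u^2 + 9 is irreducible over ℤ (sum of squares).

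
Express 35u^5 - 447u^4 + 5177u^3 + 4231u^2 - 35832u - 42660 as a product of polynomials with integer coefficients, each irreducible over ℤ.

(5u + 9)(7u + 10)(u - 3)(u^2 - 13u + 158)

By the rational root theorem, u = -9/5 is a root, so (5u + 9) is a factor; dividing leaves 7u^4 - 102u^3 + 1219u^2 - 1348u - 4740.
Then u = -10/7 is a root, so (7u + 10) is a factor; dividing leaves u^3 - 16u^2 + 197u - 474.
Then u = 3 is a root, so (u - 3) divides it; the quotient is u^2 - 13u + 158.
The quadratic u^2 - 13u + 158 has discriminant -463 < 0 and is irreducible over ℤ.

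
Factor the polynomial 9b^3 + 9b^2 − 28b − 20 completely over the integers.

(3b + 2)(3b − 5)(b + 2)

Trying the rational-root candidates, b = 5/3 is a root, giving the factor (3b − 5) and quotient 3b^2 + 8b + 4.
The remaining quadratic factors as (3b + 2)(b + 2).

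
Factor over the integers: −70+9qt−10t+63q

(9q−10)(t+7)

Group as (9qt+63q) + (−10t−70) = 9q(t+7) − 10(t+7).
Both groups share the factor (t+7).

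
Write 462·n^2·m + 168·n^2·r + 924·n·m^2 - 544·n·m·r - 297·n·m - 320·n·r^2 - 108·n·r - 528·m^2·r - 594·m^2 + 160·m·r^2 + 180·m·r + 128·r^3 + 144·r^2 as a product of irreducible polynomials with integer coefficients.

(11·m + 4·r)·(14·n - 8·r - 9)·(3·n + 6·m - 4·r)

Group: 3·n·(154·n·m + 56·n·r - 88·m·r - 99·m - 32·r^2 - 36·r) + (6·m - 4·r)·(154·n·m + 56·n·r - 88·m·r - 99·m - 32·r^2 - 36·r); both groups contain (154·n·m + 56·n·r - 88·m·r - 99·m - 32·r^2 - 36·r), so (3·n + 6·m - 4·r) is a factor with cofactor 154·n·m + 56·n·r - 88·m·r - 99·m - 32·r^2 - 36·r.
The cofactor groups again: 154·n·m + 56·n·r - 88·m·r - 99·m - 32·r^2 - 36·r = 11·m·(14·n - 8·r - 9) + 4·r·(14·n - 8·r - 9); both groups contain (14·n - 8·r - 9), giving (11·m + 4·r)·(14·n - 8·r - 9).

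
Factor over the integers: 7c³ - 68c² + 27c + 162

(7c + 9)(c - 2)(c - 9)

By the rational root theorem, c = 2 is a root, giving the factor (c - 2) and quotient 7c² - 54c - 81.
The remaining quadratic factors as (c - 9)(7c + 9).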